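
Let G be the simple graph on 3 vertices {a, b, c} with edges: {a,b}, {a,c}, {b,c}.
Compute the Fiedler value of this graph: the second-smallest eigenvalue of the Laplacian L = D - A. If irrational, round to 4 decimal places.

3

With the vertex order [a, b, c], the degrees are [2, 2, 2], giving D = diag(2, 2, 2) and L = D - A. The sorted Laplacian eigenvalues are [0, 3, 3]; the algebraic connectivity is the second entry, 3. The eigenvalues sum to 6, which equals trace(L) = 2|E|.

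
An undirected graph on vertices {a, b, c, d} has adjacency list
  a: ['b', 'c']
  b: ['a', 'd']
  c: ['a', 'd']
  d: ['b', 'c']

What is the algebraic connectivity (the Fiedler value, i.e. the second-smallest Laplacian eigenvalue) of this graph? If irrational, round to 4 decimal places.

With the vertex order [a, b, c, d], the degrees are [2, 2, 2, 2], giving D = diag(2, 2, 2, 2) and L = D - A. The smallest Laplacian eigenvalue is always 0. The next one, lambda_2 = 2, measures how hard the graph is to disconnect: larger values mean better connectivity.

2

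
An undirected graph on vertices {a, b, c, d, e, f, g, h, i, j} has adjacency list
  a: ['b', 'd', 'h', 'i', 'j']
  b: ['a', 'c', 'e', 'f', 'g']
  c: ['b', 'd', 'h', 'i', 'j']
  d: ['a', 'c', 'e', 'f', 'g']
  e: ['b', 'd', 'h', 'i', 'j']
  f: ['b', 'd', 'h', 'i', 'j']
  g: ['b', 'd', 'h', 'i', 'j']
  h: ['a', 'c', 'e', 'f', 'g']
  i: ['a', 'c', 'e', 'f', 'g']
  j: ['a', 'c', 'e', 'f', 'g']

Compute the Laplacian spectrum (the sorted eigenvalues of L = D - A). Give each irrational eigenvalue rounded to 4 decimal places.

[0, 5, 5, 5, 5, 5, 5, 5, 5, 10]

Each diagonal entry of L is the vertex degree and each off-diagonal entry is -1 where an edge is present, 0 otherwise; in the order [a, b, c, d, e, f, g, h, i, j] the diagonal is [5, 5, 5, 5, 5, 5, 5, 5, 5, 5]. The multiplicity of 0 as a Laplacian eigenvalue equals the number of connected components. The single zero eigenvalue shows the graph is connected. The largest eigenvalue, 10, is at most the vertex count 10.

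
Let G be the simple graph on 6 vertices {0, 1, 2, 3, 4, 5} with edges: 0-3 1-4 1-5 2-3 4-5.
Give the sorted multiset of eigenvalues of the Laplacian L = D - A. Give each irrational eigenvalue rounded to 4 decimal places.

[0, 0, 1, 3, 3, 3]

With the vertex order [0, 1, 2, 3, 4, 5], the degrees are [1, 2, 1, 2, 2, 2], giving D = diag(1, 2, 1, 2, 2, 2) and L = D - A. The multiplicity of 0 as a Laplacian eigenvalue equals the number of connected components. The 2 zero eigenvalues correspond to the 2 connected components.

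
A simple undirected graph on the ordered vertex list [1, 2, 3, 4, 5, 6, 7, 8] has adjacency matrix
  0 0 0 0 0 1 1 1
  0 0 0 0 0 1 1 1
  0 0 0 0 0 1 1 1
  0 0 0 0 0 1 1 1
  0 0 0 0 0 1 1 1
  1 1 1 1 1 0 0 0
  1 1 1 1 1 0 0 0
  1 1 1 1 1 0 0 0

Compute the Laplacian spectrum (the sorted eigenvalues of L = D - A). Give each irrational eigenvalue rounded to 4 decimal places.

Reading degrees in the order [1, 2, 3, 4, 5, 6, 7, 8] gives [3, 3, 3, 3, 3, 5, 5, 5]; set D = diag(3, 3, 3, 3, 3, 5, 5, 5) and form L = D - A. Diagonalising L (or applying a numerical eigensolver to the 8x8 matrix) gives the spectrum above. The eigenvalues sum to 30, which equals trace(L) = 2|E|.

[0, 3, 3, 3, 3, 5, 5, 8]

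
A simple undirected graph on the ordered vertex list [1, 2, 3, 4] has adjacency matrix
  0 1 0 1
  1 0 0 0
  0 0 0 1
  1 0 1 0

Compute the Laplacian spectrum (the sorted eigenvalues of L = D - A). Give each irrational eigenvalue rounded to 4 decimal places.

With the vertex order [1, 2, 3, 4], the degrees are [2, 1, 1, 2], giving D = diag(2, 1, 1, 2) and L = D - A. The multiplicity of 0 as a Laplacian eigenvalue equals the number of connected components. The single zero eigenvalue shows the graph is connected.

[0, 0.5858, 2, 3.4142]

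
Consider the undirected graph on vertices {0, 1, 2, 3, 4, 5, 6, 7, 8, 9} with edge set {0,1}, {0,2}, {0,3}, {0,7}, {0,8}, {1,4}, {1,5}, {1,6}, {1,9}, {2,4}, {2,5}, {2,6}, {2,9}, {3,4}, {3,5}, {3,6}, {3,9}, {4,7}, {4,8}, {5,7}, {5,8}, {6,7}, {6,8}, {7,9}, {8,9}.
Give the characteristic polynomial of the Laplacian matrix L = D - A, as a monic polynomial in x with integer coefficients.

Reading degrees in the order [0, 1, 2, 3, 4, 5, 6, 7, 8, 9] gives [5, 5, 5, 5, 5, 5, 5, 5, 5, 5]; set D = diag(5, 5, 5, 5, 5, 5, 5, 5, 5, 5) and form L = D - A. The eigenvalues of L are [0, 5, 5, 5, 5, 5, 5, 5, 5, 10]; the characteristic polynomial is the product of (x - lambda_i), which multiplies out to x^10 - 50x^9 + 1100x^8 - 14000x^7 + 113750x^6 - 612500x^5 + 2187500x^4 - 5000000x^3 + 6640625x^2 - 3906250x. Since p(0) = det(-L) = 0, x divides p(x). There is one zero in the spectrum, matching the 1 component. The largest eigenvalue, 10, is at most the vertex count 10.

x^10 - 50x^9 + 1100x^8 - 14000x^7 + 113750x^6 - 612500x^5 + 2187500x^4 - 5000000x^3 + 6640625x^2 - 3906250x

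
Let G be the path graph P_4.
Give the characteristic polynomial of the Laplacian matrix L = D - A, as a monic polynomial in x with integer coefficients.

The graph has 4 vertices and degree multiset [2, 2, 1, 1]; D is the diagonal matrix of degrees and L = D - A. L has integer entries, so p(x) = det(xI - L) has integer coefficients. Expanding the determinant yields x^4 - 6x^3 + 10x^2 - 4x. The coefficient of x^3 equals -trace(L) = -6, matching the sum of degrees.

x^4 - 6x^3 + 10x^2 - 4x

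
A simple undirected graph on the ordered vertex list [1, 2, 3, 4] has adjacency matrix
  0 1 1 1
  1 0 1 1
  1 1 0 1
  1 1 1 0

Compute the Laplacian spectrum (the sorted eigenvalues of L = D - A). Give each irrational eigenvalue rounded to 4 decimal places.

With the vertex order [1, 2, 3, 4], the degrees are [3, 3, 3, 3], giving D = diag(3, 3, 3, 3) and L = D - A. Since every row of L sums to 0, the all-ones vector is in the kernel and 0 is an eigenvalue. There is one zero in the spectrum, matching the 1 component. The largest eigenvalue, 4, is at most the vertex count 4.

[0, 4, 4, 4]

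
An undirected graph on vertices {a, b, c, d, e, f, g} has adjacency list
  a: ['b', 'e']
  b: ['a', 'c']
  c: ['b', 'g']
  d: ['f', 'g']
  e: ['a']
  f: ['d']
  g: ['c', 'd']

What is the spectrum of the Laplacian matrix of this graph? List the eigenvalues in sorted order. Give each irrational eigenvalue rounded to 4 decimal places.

[0, 0.1981, 0.7530, 1.5550, 2.4450, 3.2470, 3.8019]

Reading degrees in the order [a, b, c, d, e, f, g] gives [2, 2, 2, 2, 1, 1, 2]; set D = diag(2, 2, 2, 2, 1, 1, 2) and form L = D - A. The multiplicity of 0 as a Laplacian eigenvalue equals the number of connected components. The single zero eigenvalue shows the graph is connected.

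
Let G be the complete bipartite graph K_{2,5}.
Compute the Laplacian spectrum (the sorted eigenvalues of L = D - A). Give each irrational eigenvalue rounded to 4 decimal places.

The graph has 7 vertices and degree multiset [5, 5, 2, 2, 2, 2, 2]; D is the diagonal matrix of degrees and L = D - A. The multiplicity of 0 as a Laplacian eigenvalue equals the number of connected components. The eigenvalues sum to 20, which equals trace(L) = 2|E|.

[0, 2, 2, 2, 2, 5, 7]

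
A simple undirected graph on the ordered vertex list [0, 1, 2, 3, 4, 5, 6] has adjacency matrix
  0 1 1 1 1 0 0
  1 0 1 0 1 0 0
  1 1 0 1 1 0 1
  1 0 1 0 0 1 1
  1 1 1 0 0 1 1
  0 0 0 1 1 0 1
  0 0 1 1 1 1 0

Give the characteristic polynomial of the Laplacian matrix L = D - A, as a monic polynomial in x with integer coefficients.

x^7 - 28x^6 + 320x^5 - 1906x^4 + 6220x^3 - 10496x^2 + 7105x

Each diagonal entry of L is the vertex degree and each off-diagonal entry is -1 where an edge is present, 0 otherwise; in the order [0, 1, 2, 3, 4, 5, 6] the diagonal is [4, 3, 5, 4, 5, 3, 4]. L has integer entries, so p(x) = det(xI - L) has integer coefficients. Expanding the determinant yields x^7 - 28x^6 + 320x^5 - 1906x^4 + 6220x^3 - 10496x^2 + 7105x. The coefficient of x^6 equals -trace(L) = -28, matching the sum of degrees. By the matrix-tree theorem the graph has (1/7) * product of the nonzero eigenvalues = 1015 spanning trees.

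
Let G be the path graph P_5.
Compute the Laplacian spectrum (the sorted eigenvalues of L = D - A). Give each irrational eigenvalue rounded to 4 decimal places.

The graph has 5 vertices and degree multiset [2, 2, 2, 1, 1]; D is the diagonal matrix of degrees and L = D - A. The multiplicity of 0 as a Laplacian eigenvalue equals the number of connected components. The single zero eigenvalue shows the graph is connected.

[0, 0.3820, 1.3820, 2.6180, 3.6180]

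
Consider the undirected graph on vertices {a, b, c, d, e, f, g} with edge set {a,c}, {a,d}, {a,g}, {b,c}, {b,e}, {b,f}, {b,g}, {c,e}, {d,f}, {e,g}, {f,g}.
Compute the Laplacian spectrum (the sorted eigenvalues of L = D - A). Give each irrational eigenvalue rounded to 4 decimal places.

[0, 1.4325, 2.3996, 3.4547, 3.7819, 5.1458, 5.7857]

With the vertex order [a, b, c, d, e, f, g], the degrees are [3, 4, 3, 2, 3, 3, 4], giving D = diag(3, 4, 3, 2, 3, 3, 4) and L = D - A. Diagonalising L (or applying a numerical eigensolver to the 7x7 matrix) gives the spectrum above. There is one zero in the spectrum, matching the 1 component.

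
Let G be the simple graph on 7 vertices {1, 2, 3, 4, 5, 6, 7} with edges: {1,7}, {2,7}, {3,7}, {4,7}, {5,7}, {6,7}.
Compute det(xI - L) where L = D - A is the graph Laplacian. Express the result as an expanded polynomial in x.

x^7 - 12x^6 + 45x^5 - 80x^4 + 75x^3 - 36x^2 + 7x

Reading degrees in the order [1, 2, 3, 4, 5, 6, 7] gives [1, 1, 1, 1, 1, 1, 6]; set D = diag(1, 1, 1, 1, 1, 1, 6) and form L = D - A. L has integer entries, so p(x) = det(xI - L) has integer coefficients. Expanding the determinant yields x^7 - 12x^6 + 45x^5 - 80x^4 + 75x^3 - 36x^2 + 7x. Since p(0) = det(-L) = 0, x divides p(x).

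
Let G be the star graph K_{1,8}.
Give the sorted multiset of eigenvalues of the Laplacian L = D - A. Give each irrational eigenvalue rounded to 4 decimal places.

[0, 1, 1, 1, 1, 1, 1, 1, 9]

The graph has 9 vertices and degree multiset [8, 1, 1, 1, 1, 1, 1, 1, 1]; D is the diagonal matrix of degrees and L = D - A. L is symmetric positive semidefinite, so every eigenvalue is real and nonnegative. The single zero eigenvalue shows the graph is connected. The eigenvalues sum to 16, which equals trace(L) = 2|E|. The largest eigenvalue, 9, is at most the vertex count 9.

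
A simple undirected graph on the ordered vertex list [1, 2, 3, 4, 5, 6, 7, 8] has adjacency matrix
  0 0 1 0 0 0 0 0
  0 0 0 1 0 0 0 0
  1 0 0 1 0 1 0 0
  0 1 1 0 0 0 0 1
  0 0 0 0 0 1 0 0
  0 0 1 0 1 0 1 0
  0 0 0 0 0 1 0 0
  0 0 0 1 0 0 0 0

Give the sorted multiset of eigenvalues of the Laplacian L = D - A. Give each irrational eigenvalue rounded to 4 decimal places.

Each diagonal entry of L is the vertex degree and each off-diagonal entry is -1 where an edge is present, 0 otherwise; in the order [1, 2, 3, 4, 5, 6, 7, 8] the diagonal is [1, 1, 3, 3, 1, 3, 1, 1]. L is symmetric positive semidefinite, so every eigenvalue is real and nonnegative. The single zero eigenvalue shows the graph is connected.

[0, 0.2679, 0.6571, 1, 1, 2.5293, 3.7321, 4.8136]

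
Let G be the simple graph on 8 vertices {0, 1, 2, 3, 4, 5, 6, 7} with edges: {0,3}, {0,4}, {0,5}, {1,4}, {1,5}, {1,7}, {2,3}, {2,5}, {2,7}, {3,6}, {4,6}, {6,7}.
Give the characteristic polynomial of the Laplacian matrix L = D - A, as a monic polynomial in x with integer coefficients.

x^8 - 24x^7 + 240x^6 - 1296x^5 + 4080x^4 - 7488x^3 + 7424x^2 - 3072x

Reading degrees in the order [0, 1, 2, 3, 4, 5, 6, 7] gives [3, 3, 3, 3, 3, 3, 3, 3]; set D = diag(3, 3, 3, 3, 3, 3, 3, 3) and form L = D - A. Computing det(xI - L) by cofactor expansion (or equivalently via sum-over-permutations) gives x^8 - 24x^7 + 240x^6 - 1296x^5 + 4080x^4 - 7488x^3 + 7424x^2 - 3072x. Since p(0) = det(-L) = 0, x divides p(x).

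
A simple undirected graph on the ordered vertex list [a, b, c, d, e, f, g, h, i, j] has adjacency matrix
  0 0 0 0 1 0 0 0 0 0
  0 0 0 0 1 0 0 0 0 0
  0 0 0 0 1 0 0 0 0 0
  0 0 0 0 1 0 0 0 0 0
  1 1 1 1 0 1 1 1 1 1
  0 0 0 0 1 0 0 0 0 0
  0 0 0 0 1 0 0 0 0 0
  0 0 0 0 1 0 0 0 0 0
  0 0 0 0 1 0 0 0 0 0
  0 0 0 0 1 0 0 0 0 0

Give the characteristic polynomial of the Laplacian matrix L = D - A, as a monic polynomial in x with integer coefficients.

With the vertex order [a, b, c, d, e, f, g, h, i, j], the degrees are [1, 1, 1, 1, 9, 1, 1, 1, 1, 1], giving D = diag(1, 1, 1, 1, 9, 1, 1, 1, 1, 1) and L = D - A. Computing det(xI - L) by cofactor expansion (or equivalently via sum-over-permutations) gives x^10 - 18x^9 + 108x^8 - 336x^7 + 630x^6 - 756x^5 + 588x^4 - 288x^3 + 81x^2 - 10x. The coefficient of x^9 equals -trace(L) = -18, matching the sum of degrees. The largest eigenvalue, 10, is at most the vertex count 10. By the matrix-tree theorem the graph has (1/10) * product of the nonzero eigenvalues = 1 spanning tree.

x^10 - 18x^9 + 108x^8 - 336x^7 + 630x^6 - 756x^5 + 588x^4 - 288x^3 + 81x^2 - 10x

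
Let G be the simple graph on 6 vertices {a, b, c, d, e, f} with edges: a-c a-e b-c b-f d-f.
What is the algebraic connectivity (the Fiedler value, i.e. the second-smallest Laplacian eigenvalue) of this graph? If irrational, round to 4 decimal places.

0.2679

Reading degrees in the order [a, b, c, d, e, f] gives [2, 2, 2, 1, 1, 2]; set D = diag(2, 2, 2, 1, 1, 2) and form L = D - A. The smallest Laplacian eigenvalue is always 0. The next one, lambda_2 = 0.2679, measures how hard the graph is to disconnect: larger values mean better connectivity. The eigenvalues sum to 10, which equals trace(L) = 2|E|. There is one zero in the spectrum, matching the 1 component.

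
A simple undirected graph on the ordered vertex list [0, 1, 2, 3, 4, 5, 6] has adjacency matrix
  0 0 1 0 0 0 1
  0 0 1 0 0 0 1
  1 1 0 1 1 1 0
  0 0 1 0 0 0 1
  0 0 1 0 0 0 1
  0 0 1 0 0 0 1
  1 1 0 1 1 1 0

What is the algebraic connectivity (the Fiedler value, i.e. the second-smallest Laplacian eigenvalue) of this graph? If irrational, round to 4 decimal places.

Each diagonal entry of L is the vertex degree and each off-diagonal entry is -1 where an edge is present, 0 otherwise; in the order [0, 1, 2, 3, 4, 5, 6] the diagonal is [2, 2, 5, 2, 2, 2, 5]. The sorted Laplacian eigenvalues are [0, 2, 2, 2, 2, 5, 7]; the algebraic connectivity is the second entry, 2.

2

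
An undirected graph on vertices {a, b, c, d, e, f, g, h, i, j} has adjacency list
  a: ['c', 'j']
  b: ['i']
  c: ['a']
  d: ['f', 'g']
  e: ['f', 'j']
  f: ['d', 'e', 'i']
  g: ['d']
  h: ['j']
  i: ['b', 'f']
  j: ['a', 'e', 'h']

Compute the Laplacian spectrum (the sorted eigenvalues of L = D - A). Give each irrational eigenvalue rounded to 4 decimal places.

Each diagonal entry of L is the vertex degree and each off-diagonal entry is -1 where an edge is present, 0 otherwise; in the order [a, b, c, d, e, f, g, h, i, j] the diagonal is [2, 1, 1, 2, 2, 3, 1, 1, 2, 3]. The multiplicity of 0 as a Laplacian eigenvalue equals the number of connected components. The eigenvalues sum to 18, which equals trace(L) = 2|E|.

[0, 0.1561, 0.3820, 0.5965, 1.1864, 2, 2.4539, 2.6180, 4.0305, 4.5767]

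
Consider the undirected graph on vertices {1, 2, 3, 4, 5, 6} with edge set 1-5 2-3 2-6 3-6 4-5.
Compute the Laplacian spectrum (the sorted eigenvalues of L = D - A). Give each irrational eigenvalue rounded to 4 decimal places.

[0, 0, 1, 3, 3, 3]

Reading degrees in the order [1, 2, 3, 4, 5, 6] gives [1, 2, 2, 1, 2, 2]; set D = diag(1, 2, 2, 1, 2, 2) and form L = D - A. L is symmetric positive semidefinite, so every eigenvalue is real and nonnegative. The 2 zero eigenvalues correspond to the 2 connected components. There are 2 zeros in the spectrum, matching the 2 components.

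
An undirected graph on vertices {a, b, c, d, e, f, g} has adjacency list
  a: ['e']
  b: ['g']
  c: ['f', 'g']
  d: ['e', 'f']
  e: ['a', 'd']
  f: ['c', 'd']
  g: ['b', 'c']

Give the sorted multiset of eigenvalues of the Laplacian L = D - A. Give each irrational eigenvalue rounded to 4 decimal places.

Each diagonal entry of L is the vertex degree and each off-diagonal entry is -1 where an edge is present, 0 otherwise; in the order [a, b, c, d, e, f, g] the diagonal is [1, 1, 2, 2, 2, 2, 2]. The multiplicity of 0 as a Laplacian eigenvalue equals the number of connected components.

[0, 0.1981, 0.7530, 1.5550, 2.4450, 3.2470, 3.8019]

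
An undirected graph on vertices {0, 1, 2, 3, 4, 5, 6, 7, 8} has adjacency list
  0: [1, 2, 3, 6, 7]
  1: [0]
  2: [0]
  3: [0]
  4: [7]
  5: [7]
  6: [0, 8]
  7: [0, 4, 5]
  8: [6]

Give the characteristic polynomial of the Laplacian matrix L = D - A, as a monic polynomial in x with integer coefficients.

Each diagonal entry of L is the vertex degree and each off-diagonal entry is -1 where an edge is present, 0 otherwise; in the order [0, 1, 2, 3, 4, 5, 6, 7, 8] the diagonal is [5, 1, 1, 1, 1, 1, 2, 3, 1]. L has integer entries, so p(x) = det(xI - L) has integer coefficients. Expanding the determinant yields x^9 - 16x^8 + 98x^7 - 302x^6 + 516x^5 - 506x^4 + 280x^3 - 80x^2 + 9x. The coefficient of x^8 equals -trace(L) = -16, matching the sum of degrees. The eigenvalues sum to 16, which equals trace(L) = 2|E|.

x^9 - 16x^8 + 98x^7 - 302x^6 + 516x^5 - 506x^4 + 280x^3 - 80x^2 + 9x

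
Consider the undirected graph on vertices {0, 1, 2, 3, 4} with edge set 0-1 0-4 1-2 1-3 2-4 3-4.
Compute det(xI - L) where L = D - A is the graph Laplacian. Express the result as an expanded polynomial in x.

With the vertex order [0, 1, 2, 3, 4], the degrees are [2, 3, 2, 2, 3], giving D = diag(2, 3, 2, 2, 3) and L = D - A. Computing det(xI - L) by cofactor expansion (or equivalently via sum-over-permutations) gives x^5 - 12x^4 + 51x^3 - 92x^2 + 60x. The constant term is 0 because L is singular (the all-ones vector lies in its kernel). By the matrix-tree theorem the graph has (1/5) * product of the nonzero eigenvalues = 12 spanning trees. The eigenvalues sum to 12, which equals trace(L) = 2|E|.

x^5 - 12x^4 + 51x^3 - 92x^2 + 60x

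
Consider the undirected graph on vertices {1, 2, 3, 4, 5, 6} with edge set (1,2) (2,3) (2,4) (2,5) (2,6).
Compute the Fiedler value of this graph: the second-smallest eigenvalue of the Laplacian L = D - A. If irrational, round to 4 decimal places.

Each diagonal entry of L is the vertex degree and each off-diagonal entry is -1 where an edge is present, 0 otherwise; in the order [1, 2, 3, 4, 5, 6] the diagonal is [1, 5, 1, 1, 1, 1]. Computing the eigenvalues of L and sorting gives [0, 1, 1, 1, 1, 6]. The Fiedler value lambda_2 = 1 is strictly positive, so the graph is connected. There is one zero in the spectrum, matching the 1 component.

1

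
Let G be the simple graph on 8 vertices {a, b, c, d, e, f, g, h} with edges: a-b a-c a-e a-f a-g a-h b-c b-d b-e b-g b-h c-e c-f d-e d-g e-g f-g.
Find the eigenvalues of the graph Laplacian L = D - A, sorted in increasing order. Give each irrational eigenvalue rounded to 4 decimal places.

Each diagonal entry of L is the vertex degree and each off-diagonal entry is -1 where an edge is present, 0 otherwise; in the order [a, b, c, d, e, f, g, h] the diagonal is [6, 6, 4, 3, 5, 3, 5, 2]. The multiplicity of 0 as a Laplacian eigenvalue equals the number of connected components. The eigenvalues sum to 34, which equals trace(L) = 2|E|.

[0, 1.8885, 2.4216, 3.9039, 5.0345, 6.3874, 7.0810, 7.2830]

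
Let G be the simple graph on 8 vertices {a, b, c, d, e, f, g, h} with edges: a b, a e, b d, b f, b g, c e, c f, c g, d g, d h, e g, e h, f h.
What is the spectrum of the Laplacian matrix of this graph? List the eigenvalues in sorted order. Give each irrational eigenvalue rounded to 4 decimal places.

[0, 1.7216, 2.2679, 2.6826, 3, 4.7046, 5.7321, 5.8912]

Each diagonal entry of L is the vertex degree and each off-diagonal entry is -1 where an edge is present, 0 otherwise; in the order [a, b, c, d, e, f, g, h] the diagonal is [2, 4, 3, 3, 4, 3, 4, 3]. The multiplicity of 0 as a Laplacian eigenvalue equals the number of connected components. There is one zero in the spectrum, matching the 1 component. The largest eigenvalue, 5.8912, is at most the vertex count 8.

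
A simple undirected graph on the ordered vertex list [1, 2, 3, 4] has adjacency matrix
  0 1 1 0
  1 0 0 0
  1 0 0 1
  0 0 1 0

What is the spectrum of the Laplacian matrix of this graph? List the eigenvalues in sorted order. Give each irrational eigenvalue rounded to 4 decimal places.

With the vertex order [1, 2, 3, 4], the degrees are [2, 1, 2, 1], giving D = diag(2, 1, 2, 1) and L = D - A. The multiplicity of 0 as a Laplacian eigenvalue equals the number of connected components. The single zero eigenvalue shows the graph is connected. By the matrix-tree theorem the graph has (1/4) * product of the nonzero eigenvalues = 1 spanning tree.

[0, 0.5858, 2, 3.4142]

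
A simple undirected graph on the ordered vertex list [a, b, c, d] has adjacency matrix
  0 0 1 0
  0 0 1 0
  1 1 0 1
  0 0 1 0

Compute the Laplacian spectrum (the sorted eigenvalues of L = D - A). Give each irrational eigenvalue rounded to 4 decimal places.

Reading degrees in the order [a, b, c, d] gives [1, 1, 3, 1]; set D = diag(1, 1, 3, 1) and form L = D - A. Since every row of L sums to 0, the all-ones vector is in the kernel and 0 is an eigenvalue. The single zero eigenvalue shows the graph is connected.

[0, 1, 1, 4]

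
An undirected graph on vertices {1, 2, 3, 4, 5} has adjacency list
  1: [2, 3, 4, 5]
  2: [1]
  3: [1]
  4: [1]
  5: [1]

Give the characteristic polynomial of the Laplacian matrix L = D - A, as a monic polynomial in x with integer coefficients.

x^5 - 8x^4 + 18x^3 - 16x^2 + 5x

With the vertex order [1, 2, 3, 4, 5], the degrees are [4, 1, 1, 1, 1], giving D = diag(4, 1, 1, 1, 1) and L = D - A. Computing det(xI - L) by cofactor expansion (or equivalently via sum-over-permutations) gives x^5 - 8x^4 + 18x^3 - 16x^2 + 5x. Since p(0) = det(-L) = 0, x divides p(x). The largest eigenvalue, 5, is at most the vertex count 5.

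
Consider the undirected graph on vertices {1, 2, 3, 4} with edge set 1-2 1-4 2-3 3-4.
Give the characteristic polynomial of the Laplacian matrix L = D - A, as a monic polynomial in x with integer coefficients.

x^4 - 8x^3 + 20x^2 - 16x

With the vertex order [1, 2, 3, 4], the degrees are [2, 2, 2, 2], giving D = diag(2, 2, 2, 2) and L = D - A. Computing det(xI - L) by cofactor expansion (or equivalently via sum-over-permutations) gives x^4 - 8x^3 + 20x^2 - 16x. The constant term is 0 because L is singular (the all-ones vector lies in its kernel).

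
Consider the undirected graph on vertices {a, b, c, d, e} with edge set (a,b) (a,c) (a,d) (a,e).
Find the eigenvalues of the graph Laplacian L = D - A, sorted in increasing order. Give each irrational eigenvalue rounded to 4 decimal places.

With the vertex order [a, b, c, d, e], the degrees are [4, 1, 1, 1, 1], giving D = diag(4, 1, 1, 1, 1) and L = D - A. L is symmetric positive semidefinite, so every eigenvalue is real and nonnegative.

[0, 1, 1, 1, 5]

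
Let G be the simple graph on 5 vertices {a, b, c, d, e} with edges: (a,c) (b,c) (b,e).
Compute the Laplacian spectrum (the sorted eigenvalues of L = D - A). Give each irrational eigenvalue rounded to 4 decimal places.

With the vertex order [a, b, c, d, e], the degrees are [1, 2, 2, 0, 1], giving D = diag(1, 2, 2, 0, 1) and L = D - A. Diagonalising L (or applying a numerical eigensolver to the 5x5 matrix) gives the spectrum above. The 2 zero eigenvalues correspond to the 2 connected components.

[0, 0, 0.5858, 2, 3.4142]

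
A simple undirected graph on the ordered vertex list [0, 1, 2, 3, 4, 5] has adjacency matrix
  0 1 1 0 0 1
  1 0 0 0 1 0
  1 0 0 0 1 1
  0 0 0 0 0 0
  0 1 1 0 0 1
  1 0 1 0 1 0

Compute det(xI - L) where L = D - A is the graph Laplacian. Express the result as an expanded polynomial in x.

x^6 - 14x^5 + 71x^4 - 154x^3 + 120x^2

With the vertex order [0, 1, 2, 3, 4, 5], the degrees are [3, 2, 3, 0, 3, 3], giving D = diag(3, 2, 3, 0, 3, 3) and L = D - A. The eigenvalues of L are [0, 0, 2, 3, 4, 5]; the characteristic polynomial is the product of (x - lambda_i), which multiplies out to x^6 - 14x^5 + 71x^4 - 154x^3 + 120x^2. The coefficient of x^5 equals -trace(L) = -14, matching the sum of degrees. There are 2 zeros in the spectrum, matching the 2 components. The eigenvalues sum to 14, which equals trace(L) = 2|E|.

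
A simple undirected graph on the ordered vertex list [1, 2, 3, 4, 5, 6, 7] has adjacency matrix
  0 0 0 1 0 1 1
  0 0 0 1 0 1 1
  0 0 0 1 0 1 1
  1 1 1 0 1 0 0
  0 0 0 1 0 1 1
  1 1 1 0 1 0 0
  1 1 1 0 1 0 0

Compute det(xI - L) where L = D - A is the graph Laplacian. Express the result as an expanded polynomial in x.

With the vertex order [1, 2, 3, 4, 5, 6, 7], the degrees are [3, 3, 3, 4, 3, 4, 4], giving D = diag(3, 3, 3, 4, 3, 4, 4) and L = D - A. L has integer entries, so p(x) = det(xI - L) has integer coefficients. Expanding the determinant yields x^7 - 24x^6 + 234x^5 - 1192x^4 + 3357x^3 - 4968x^2 + 3024x. The coefficient of x^6 equals -trace(L) = -24, matching the sum of degrees. The eigenvalues sum to 24, which equals trace(L) = 2|E|. The largest eigenvalue, 7, is at most the vertex count 7.

x^7 - 24x^6 + 234x^5 - 1192x^4 + 3357x^3 - 4968x^2 + 3024x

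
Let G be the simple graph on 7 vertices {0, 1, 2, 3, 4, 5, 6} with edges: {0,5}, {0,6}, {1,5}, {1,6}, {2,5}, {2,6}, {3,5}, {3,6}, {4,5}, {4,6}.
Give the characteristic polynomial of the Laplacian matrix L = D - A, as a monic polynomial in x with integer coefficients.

x^7 - 20x^6 + 155x^5 - 600x^4 + 1240x^3 - 1312x^2 + 560x

Each diagonal entry of L is the vertex degree and each off-diagonal entry is -1 where an edge is present, 0 otherwise; in the order [0, 1, 2, 3, 4, 5, 6] the diagonal is [2, 2, 2, 2, 2, 5, 5]. Computing det(xI - L) by cofactor expansion (or equivalently via sum-over-permutations) gives x^7 - 20x^6 + 155x^5 - 600x^4 + 1240x^3 - 1312x^2 + 560x. The constant term is 0 because L is singular (the all-ones vector lies in its kernel). The eigenvalues sum to 20, which equals trace(L) = 2|E|.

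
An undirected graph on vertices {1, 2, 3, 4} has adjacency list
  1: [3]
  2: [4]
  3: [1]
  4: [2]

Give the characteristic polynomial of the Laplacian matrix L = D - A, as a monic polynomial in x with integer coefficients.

x^4 - 4x^3 + 4x^2

Each diagonal entry of L is the vertex degree and each off-diagonal entry is -1 where an edge is present, 0 otherwise; in the order [1, 2, 3, 4] the diagonal is [1, 1, 1, 1]. L has integer entries, so p(x) = det(xI - L) has integer coefficients. Expanding the determinant yields x^4 - 4x^3 + 4x^2. Since p(0) = det(-L) = 0, x divides p(x). There are 2 zeros in the spectrum, matching the 2 components.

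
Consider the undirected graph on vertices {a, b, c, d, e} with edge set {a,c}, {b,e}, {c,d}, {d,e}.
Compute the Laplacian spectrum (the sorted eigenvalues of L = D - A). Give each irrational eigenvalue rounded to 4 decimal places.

[0, 0.3820, 1.3820, 2.6180, 3.6180]

Reading degrees in the order [a, b, c, d, e] gives [1, 1, 2, 2, 2]; set D = diag(1, 1, 2, 2, 2) and form L = D - A. Diagonalising L (or applying a numerical eigensolver to the 5x5 matrix) gives the spectrum above.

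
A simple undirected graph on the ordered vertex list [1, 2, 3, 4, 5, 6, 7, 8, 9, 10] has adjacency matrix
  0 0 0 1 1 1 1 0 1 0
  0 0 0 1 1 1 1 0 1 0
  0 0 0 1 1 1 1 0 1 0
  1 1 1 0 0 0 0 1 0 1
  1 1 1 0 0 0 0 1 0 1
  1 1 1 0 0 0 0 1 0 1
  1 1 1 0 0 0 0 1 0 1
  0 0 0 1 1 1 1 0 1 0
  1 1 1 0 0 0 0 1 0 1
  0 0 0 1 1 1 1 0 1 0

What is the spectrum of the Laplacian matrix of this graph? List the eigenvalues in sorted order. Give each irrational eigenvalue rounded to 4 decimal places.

Reading degrees in the order [1, 2, 3, 4, 5, 6, 7, 8, 9, 10] gives [5, 5, 5, 5, 5, 5, 5, 5, 5, 5]; set D = diag(5, 5, 5, 5, 5, 5, 5, 5, 5, 5) and form L = D - A. Since every row of L sums to 0, the all-ones vector is in the kernel and 0 is an eigenvalue. The single zero eigenvalue shows the graph is connected. The largest eigenvalue, 10, is at most the vertex count 10. The eigenvalues sum to 50, which equals trace(L) = 2|E|.

[0, 5, 5, 5, 5, 5, 5, 5, 5, 10]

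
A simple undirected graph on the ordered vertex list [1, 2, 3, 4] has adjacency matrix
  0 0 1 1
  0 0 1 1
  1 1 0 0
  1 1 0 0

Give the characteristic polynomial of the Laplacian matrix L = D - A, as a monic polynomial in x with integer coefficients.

With the vertex order [1, 2, 3, 4], the degrees are [2, 2, 2, 2], giving D = diag(2, 2, 2, 2) and L = D - A. L has integer entries, so p(x) = det(xI - L) has integer coefficients. Expanding the determinant yields x^4 - 8x^3 + 20x^2 - 16x. Since p(0) = det(-L) = 0, x divides p(x). By the matrix-tree theorem the graph has (1/4) * product of the nonzero eigenvalues = 4 spanning trees.

x^4 - 8x^3 + 20x^2 - 16x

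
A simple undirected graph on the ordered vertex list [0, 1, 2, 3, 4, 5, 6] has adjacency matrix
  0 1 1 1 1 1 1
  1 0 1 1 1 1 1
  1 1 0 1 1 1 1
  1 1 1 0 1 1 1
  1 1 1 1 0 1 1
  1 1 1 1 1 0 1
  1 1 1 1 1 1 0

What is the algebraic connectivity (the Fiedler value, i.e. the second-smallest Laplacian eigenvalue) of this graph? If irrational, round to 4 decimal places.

7

With the vertex order [0, 1, 2, 3, 4, 5, 6], the degrees are [6, 6, 6, 6, 6, 6, 6], giving D = diag(6, 6, 6, 6, 6, 6, 6) and L = D - A. The sorted Laplacian eigenvalues are [0, 7, 7, 7, 7, 7, 7]; the algebraic connectivity is the second entry, 7. The largest eigenvalue, 7, is at most the vertex count 7. The eigenvalues sum to 42, which equals trace(L) = 2|E|.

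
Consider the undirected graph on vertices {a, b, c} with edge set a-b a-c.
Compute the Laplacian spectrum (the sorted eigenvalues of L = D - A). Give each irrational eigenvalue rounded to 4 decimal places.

[0, 1, 3]

Reading degrees in the order [a, b, c] gives [2, 1, 1]; set D = diag(2, 1, 1) and form L = D - A. Since every row of L sums to 0, the all-ones vector is in the kernel and 0 is an eigenvalue. The single zero eigenvalue shows the graph is connected. The eigenvalues sum to 4, which equals trace(L) = 2|E|. The largest eigenvalue, 3, is at most the vertex count 3.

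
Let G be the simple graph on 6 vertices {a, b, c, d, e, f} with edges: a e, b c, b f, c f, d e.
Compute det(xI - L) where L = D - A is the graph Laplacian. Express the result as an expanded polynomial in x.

With the vertex order [a, b, c, d, e, f], the degrees are [1, 2, 2, 1, 2, 2], giving D = diag(1, 2, 2, 1, 2, 2) and L = D - A. The eigenvalues of L are [0, 0, 1, 3, 3, 3]; the characteristic polynomial is the product of (x - lambda_i), which multiplies out to x^6 - 10x^5 + 36x^4 - 54x^3 + 27x^2. The coefficient of x^5 equals -trace(L) = -10, matching the sum of degrees. There are 2 zeros in the spectrum, matching the 2 components.

x^6 - 10x^5 + 36x^4 - 54x^3 + 27x^2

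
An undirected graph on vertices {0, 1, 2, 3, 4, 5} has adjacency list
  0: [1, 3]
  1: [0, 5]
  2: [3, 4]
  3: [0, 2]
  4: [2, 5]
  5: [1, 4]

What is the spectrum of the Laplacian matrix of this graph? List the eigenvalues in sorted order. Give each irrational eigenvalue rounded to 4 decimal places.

Each diagonal entry of L is the vertex degree and each off-diagonal entry is -1 where an edge is present, 0 otherwise; in the order [0, 1, 2, 3, 4, 5] the diagonal is [2, 2, 2, 2, 2, 2]. Since every row of L sums to 0, the all-ones vector is in the kernel and 0 is an eigenvalue.

[0, 1, 1, 3, 3, 4]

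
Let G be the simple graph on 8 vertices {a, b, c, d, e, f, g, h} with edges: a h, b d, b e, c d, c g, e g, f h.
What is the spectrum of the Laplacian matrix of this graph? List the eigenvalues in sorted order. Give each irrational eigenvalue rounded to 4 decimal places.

Each diagonal entry of L is the vertex degree and each off-diagonal entry is -1 where an edge is present, 0 otherwise; in the order [a, b, c, d, e, f, g, h] the diagonal is [1, 2, 2, 2, 2, 1, 2, 2]. Since every row of L sums to 0, the all-ones vector is in the kernel and 0 is an eigenvalue. The 2 zero eigenvalues correspond to the 2 connected components. The largest eigenvalue, 3.6180, is at most the vertex count 8.

[0, 0, 1, 1.3820, 1.3820, 3, 3.6180, 3.6180]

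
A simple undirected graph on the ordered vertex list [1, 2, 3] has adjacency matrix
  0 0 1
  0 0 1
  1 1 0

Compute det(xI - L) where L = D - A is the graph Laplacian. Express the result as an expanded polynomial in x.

Each diagonal entry of L is the vertex degree and each off-diagonal entry is -1 where an edge is present, 0 otherwise; in the order [1, 2, 3] the diagonal is [1, 1, 2]. The eigenvalues of L are [0, 1, 3]; the characteristic polynomial is the product of (x - lambda_i), which multiplies out to x^3 - 4x^2 + 3x. The constant term is 0 because L is singular (the all-ones vector lies in its kernel). The largest eigenvalue, 3, is at most the vertex count 3. By the matrix-tree theorem the graph has (1/3) * product of the nonzero eigenvalues = 1 spanning tree.

x^3 - 4x^2 + 3x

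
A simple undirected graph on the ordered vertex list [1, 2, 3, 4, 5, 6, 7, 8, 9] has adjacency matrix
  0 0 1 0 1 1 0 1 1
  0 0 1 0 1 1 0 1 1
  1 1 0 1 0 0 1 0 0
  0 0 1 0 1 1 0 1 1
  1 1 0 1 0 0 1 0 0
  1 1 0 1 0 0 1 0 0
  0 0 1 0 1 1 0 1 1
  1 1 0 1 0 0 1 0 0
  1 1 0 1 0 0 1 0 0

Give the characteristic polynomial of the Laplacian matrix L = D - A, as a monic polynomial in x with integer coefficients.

Reading degrees in the order [1, 2, 3, 4, 5, 6, 7, 8, 9] gives [5, 5, 4, 5, 4, 4, 5, 4, 4]; set D = diag(5, 5, 4, 5, 4, 4, 5, 4, 4) and form L = D - A. L has integer entries, so p(x) = det(xI - L) has integer coefficients. Expanding the determinant yields x^9 - 40x^8 + 690x^7 - 6720x^6 + 40485x^5 - 154704x^4 + 366560x^3 - 492800x^2 + 288000x. Since p(0) = det(-L) = 0, x divides p(x). By the matrix-tree theorem the graph has (1/9) * product of the nonzero eigenvalues = 32000 spanning trees.

x^9 - 40x^8 + 690x^7 - 6720x^6 + 40485x^5 - 154704x^4 + 366560x^3 - 492800x^2 + 288000x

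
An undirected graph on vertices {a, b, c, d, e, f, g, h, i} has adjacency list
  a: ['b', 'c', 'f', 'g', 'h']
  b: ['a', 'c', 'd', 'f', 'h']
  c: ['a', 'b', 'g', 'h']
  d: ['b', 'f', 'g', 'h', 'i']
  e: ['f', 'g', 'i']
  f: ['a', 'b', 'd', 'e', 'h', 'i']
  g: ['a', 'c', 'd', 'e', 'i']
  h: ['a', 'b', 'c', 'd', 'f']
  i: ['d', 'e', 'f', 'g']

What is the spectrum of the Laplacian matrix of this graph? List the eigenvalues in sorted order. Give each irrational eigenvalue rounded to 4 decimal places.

[0, 2.0416, 3.7648, 4.3210, 5.4821, 5.5873, 6, 7.1287, 7.6744]

Each diagonal entry of L is the vertex degree and each off-diagonal entry is -1 where an edge is present, 0 otherwise; in the order [a, b, c, d, e, f, g, h, i] the diagonal is [5, 5, 4, 5, 3, 6, 5, 5, 4]. L is symmetric positive semidefinite, so every eigenvalue is real and nonnegative. The eigenvalues sum to 42, which equals trace(L) = 2|E|.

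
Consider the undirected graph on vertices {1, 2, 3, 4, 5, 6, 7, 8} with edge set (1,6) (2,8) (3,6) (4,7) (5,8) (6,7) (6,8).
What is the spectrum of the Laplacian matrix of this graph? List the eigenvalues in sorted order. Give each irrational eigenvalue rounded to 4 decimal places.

Each diagonal entry of L is the vertex degree and each off-diagonal entry is -1 where an edge is present, 0 otherwise; in the order [1, 2, 3, 4, 5, 6, 7, 8] the diagonal is [1, 1, 1, 1, 1, 4, 2, 3]. L is symmetric positive semidefinite, so every eigenvalue is real and nonnegative. The single zero eigenvalue shows the graph is connected. By the matrix-tree theorem the graph has (1/8) * product of the nonzero eigenvalues = 1 spanning tree. The largest eigenvalue, 5.3234, is at most the vertex count 8.

[0, 0.3187, 0.5858, 1, 1, 2.3579, 3.4142, 5.3234]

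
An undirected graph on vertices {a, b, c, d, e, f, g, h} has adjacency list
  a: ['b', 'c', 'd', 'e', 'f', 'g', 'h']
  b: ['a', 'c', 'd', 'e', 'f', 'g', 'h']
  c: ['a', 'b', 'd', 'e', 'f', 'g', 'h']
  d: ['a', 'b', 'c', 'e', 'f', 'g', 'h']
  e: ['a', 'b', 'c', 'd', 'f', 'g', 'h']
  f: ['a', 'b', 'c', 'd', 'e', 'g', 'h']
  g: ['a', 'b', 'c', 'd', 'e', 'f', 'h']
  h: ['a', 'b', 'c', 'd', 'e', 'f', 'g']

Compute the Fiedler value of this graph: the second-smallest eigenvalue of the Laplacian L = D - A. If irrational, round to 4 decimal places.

8

Each diagonal entry of L is the vertex degree and each off-diagonal entry is -1 where an edge is present, 0 otherwise; in the order [a, b, c, d, e, f, g, h] the diagonal is [7, 7, 7, 7, 7, 7, 7, 7]. Computing the eigenvalues of L and sorting gives [0, 8, 8, 8, 8, 8, 8, 8]. The Fiedler value lambda_2 = 8 is strictly positive, so the graph is connected.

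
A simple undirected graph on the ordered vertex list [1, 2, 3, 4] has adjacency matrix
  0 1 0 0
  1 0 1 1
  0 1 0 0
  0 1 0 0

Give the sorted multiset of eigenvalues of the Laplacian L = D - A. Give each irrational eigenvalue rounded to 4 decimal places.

Each diagonal entry of L is the vertex degree and each off-diagonal entry is -1 where an edge is present, 0 otherwise; in the order [1, 2, 3, 4] the diagonal is [1, 3, 1, 1]. The multiplicity of 0 as a Laplacian eigenvalue equals the number of connected components.

[0, 1, 1, 4]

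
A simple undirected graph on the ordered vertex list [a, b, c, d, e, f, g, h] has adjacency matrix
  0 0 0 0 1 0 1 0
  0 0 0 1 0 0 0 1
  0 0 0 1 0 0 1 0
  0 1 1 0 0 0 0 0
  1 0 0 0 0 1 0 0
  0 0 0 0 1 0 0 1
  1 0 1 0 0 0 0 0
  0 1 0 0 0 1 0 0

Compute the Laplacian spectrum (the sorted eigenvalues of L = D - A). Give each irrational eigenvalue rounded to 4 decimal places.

With the vertex order [a, b, c, d, e, f, g, h], the degrees are [2, 2, 2, 2, 2, 2, 2, 2], giving D = diag(2, 2, 2, 2, 2, 2, 2, 2) and L = D - A. Since every row of L sums to 0, the all-ones vector is in the kernel and 0 is an eigenvalue. The single zero eigenvalue shows the graph is connected. The largest eigenvalue, 4, is at most the vertex count 8. By the matrix-tree theorem the graph has (1/8) * product of the nonzero eigenvalues = 8 spanning trees.

[0, 0.5858, 0.5858, 2, 2, 3.4142, 3.4142, 4]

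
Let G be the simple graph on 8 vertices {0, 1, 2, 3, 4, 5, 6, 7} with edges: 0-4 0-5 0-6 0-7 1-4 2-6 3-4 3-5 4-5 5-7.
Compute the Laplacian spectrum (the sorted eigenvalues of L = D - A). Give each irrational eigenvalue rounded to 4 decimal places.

Each diagonal entry of L is the vertex degree and each off-diagonal entry is -1 where an edge is present, 0 otherwise; in the order [0, 1, 2, 3, 4, 5, 6, 7] the diagonal is [4, 1, 1, 2, 4, 4, 2, 2]. L is symmetric positive semidefinite, so every eigenvalue is real and nonnegative. The single zero eigenvalue shows the graph is connected. There is one zero in the spectrum, matching the 1 component. The largest eigenvalue, 5.5443, is at most the vertex count 8.

[0, 0.3958, 0.9385, 1.7171, 2.4087, 3.7863, 5.2093, 5.5443]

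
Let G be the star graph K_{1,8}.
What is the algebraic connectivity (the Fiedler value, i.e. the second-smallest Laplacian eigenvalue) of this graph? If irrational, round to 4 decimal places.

1

The graph has 9 vertices and degree multiset [8, 1, 1, 1, 1, 1, 1, 1, 1]; D is the diagonal matrix of degrees and L = D - A. Computing the eigenvalues of L and sorting gives [0, 1, 1, 1, 1, 1, 1, 1, 9]. The Fiedler value lambda_2 = 1 is strictly positive, so the graph is connected. The largest eigenvalue, 9, is at most the vertex count 9. By the matrix-tree theorem the graph has (1/9) * product of the nonzero eigenvalues = 1 spanning tree.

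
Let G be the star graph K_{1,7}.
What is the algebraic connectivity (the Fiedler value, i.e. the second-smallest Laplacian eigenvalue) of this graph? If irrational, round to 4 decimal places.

1

The graph has 8 vertices and degree multiset [7, 1, 1, 1, 1, 1, 1, 1]; D is the diagonal matrix of degrees and L = D - A. The smallest Laplacian eigenvalue is always 0. The next one, lambda_2 = 1, measures how hard the graph is to disconnect: larger values mean better connectivity. The largest eigenvalue, 8, is at most the vertex count 8. The eigenvalues sum to 14, which equals trace(L) = 2|E|.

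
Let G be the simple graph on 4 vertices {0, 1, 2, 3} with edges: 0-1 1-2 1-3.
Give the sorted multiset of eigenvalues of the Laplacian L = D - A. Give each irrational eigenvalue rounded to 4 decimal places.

Reading degrees in the order [0, 1, 2, 3] gives [1, 3, 1, 1]; set D = diag(1, 3, 1, 1) and form L = D - A. Since every row of L sums to 0, the all-ones vector is in the kernel and 0 is an eigenvalue. The single zero eigenvalue shows the graph is connected. There is one zero in the spectrum, matching the 1 component.

[0, 1, 1, 4]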